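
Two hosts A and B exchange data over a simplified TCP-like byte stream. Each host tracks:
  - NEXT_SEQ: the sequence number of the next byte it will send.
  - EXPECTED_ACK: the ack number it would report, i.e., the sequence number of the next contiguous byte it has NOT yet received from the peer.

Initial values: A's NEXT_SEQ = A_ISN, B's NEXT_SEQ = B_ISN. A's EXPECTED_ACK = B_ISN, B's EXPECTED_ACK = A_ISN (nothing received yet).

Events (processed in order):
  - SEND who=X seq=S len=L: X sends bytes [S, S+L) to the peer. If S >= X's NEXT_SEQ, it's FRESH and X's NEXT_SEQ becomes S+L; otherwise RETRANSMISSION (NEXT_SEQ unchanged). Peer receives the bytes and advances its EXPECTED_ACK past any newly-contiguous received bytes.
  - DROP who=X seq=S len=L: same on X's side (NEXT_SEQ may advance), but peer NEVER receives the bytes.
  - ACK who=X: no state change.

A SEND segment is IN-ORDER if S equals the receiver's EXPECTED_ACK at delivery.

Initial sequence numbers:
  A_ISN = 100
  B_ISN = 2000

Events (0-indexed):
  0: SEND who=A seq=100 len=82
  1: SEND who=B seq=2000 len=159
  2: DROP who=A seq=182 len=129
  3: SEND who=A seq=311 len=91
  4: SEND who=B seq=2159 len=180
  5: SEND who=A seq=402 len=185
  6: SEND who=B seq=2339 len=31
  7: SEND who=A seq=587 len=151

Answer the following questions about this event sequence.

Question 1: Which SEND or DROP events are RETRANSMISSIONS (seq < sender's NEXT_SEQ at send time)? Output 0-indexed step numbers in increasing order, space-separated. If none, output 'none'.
Step 0: SEND seq=100 -> fresh
Step 1: SEND seq=2000 -> fresh
Step 2: DROP seq=182 -> fresh
Step 3: SEND seq=311 -> fresh
Step 4: SEND seq=2159 -> fresh
Step 5: SEND seq=402 -> fresh
Step 6: SEND seq=2339 -> fresh
Step 7: SEND seq=587 -> fresh

Answer: none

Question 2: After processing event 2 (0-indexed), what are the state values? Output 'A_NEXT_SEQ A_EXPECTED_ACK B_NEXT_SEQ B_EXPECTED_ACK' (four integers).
After event 0: A_seq=182 A_ack=2000 B_seq=2000 B_ack=182
After event 1: A_seq=182 A_ack=2159 B_seq=2159 B_ack=182
After event 2: A_seq=311 A_ack=2159 B_seq=2159 B_ack=182

311 2159 2159 182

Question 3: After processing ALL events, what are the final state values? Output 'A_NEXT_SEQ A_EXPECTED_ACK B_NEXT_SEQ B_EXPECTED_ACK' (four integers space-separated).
Answer: 738 2370 2370 182

Derivation:
After event 0: A_seq=182 A_ack=2000 B_seq=2000 B_ack=182
After event 1: A_seq=182 A_ack=2159 B_seq=2159 B_ack=182
After event 2: A_seq=311 A_ack=2159 B_seq=2159 B_ack=182
After event 3: A_seq=402 A_ack=2159 B_seq=2159 B_ack=182
After event 4: A_seq=402 A_ack=2339 B_seq=2339 B_ack=182
After event 5: A_seq=587 A_ack=2339 B_seq=2339 B_ack=182
After event 6: A_seq=587 A_ack=2370 B_seq=2370 B_ack=182
After event 7: A_seq=738 A_ack=2370 B_seq=2370 B_ack=182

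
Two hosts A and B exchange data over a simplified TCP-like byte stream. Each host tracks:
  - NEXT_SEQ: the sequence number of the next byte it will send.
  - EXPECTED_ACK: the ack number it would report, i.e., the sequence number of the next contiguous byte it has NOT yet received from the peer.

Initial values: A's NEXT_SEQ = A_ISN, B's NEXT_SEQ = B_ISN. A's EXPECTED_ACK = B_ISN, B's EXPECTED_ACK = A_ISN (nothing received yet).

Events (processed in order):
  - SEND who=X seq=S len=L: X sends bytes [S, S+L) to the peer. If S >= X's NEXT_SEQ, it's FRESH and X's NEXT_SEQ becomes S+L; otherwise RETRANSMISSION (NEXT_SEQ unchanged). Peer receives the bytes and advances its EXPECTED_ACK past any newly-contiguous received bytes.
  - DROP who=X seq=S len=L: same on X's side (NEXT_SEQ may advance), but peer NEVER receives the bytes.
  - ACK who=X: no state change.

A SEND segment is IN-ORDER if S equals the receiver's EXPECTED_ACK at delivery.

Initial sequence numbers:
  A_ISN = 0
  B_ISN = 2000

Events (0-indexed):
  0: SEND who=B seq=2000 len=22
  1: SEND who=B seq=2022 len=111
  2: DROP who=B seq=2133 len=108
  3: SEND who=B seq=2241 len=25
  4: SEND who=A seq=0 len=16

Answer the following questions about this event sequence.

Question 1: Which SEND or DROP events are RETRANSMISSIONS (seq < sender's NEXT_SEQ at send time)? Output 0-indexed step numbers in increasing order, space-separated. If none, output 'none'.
Answer: none

Derivation:
Step 0: SEND seq=2000 -> fresh
Step 1: SEND seq=2022 -> fresh
Step 2: DROP seq=2133 -> fresh
Step 3: SEND seq=2241 -> fresh
Step 4: SEND seq=0 -> fresh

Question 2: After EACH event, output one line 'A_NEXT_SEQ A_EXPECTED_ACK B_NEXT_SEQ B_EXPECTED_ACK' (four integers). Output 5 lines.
0 2022 2022 0
0 2133 2133 0
0 2133 2241 0
0 2133 2266 0
16 2133 2266 16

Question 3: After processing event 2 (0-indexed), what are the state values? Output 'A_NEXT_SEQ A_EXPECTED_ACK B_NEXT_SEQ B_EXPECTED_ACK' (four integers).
After event 0: A_seq=0 A_ack=2022 B_seq=2022 B_ack=0
After event 1: A_seq=0 A_ack=2133 B_seq=2133 B_ack=0
After event 2: A_seq=0 A_ack=2133 B_seq=2241 B_ack=0

0 2133 2241 0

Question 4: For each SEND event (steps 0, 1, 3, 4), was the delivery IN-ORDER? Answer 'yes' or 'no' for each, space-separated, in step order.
Step 0: SEND seq=2000 -> in-order
Step 1: SEND seq=2022 -> in-order
Step 3: SEND seq=2241 -> out-of-order
Step 4: SEND seq=0 -> in-order

Answer: yes yes no yes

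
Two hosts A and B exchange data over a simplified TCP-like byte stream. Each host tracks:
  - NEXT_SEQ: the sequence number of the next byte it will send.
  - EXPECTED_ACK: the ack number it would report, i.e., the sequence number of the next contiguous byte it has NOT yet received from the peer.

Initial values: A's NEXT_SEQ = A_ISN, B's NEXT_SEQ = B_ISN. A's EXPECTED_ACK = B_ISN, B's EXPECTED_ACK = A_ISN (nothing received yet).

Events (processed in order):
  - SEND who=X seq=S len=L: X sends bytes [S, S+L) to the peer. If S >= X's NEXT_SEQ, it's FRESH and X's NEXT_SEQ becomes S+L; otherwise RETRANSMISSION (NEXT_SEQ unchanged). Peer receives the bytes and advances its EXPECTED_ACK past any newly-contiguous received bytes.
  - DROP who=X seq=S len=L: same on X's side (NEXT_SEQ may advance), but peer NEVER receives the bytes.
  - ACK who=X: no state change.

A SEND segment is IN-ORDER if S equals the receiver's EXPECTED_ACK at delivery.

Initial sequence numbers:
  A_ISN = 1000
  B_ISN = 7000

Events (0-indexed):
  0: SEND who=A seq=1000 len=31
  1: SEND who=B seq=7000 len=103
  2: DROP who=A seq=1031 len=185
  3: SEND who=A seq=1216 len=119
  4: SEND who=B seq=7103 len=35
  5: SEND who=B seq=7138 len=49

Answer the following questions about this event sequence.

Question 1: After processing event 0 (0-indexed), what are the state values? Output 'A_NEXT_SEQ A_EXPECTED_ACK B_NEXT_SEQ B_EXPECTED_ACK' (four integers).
After event 0: A_seq=1031 A_ack=7000 B_seq=7000 B_ack=1031

1031 7000 7000 1031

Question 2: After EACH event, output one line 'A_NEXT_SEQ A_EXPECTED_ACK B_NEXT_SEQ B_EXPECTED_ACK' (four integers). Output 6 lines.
1031 7000 7000 1031
1031 7103 7103 1031
1216 7103 7103 1031
1335 7103 7103 1031
1335 7138 7138 1031
1335 7187 7187 1031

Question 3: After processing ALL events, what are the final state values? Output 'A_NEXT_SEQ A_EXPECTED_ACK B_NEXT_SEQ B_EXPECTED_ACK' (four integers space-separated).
Answer: 1335 7187 7187 1031

Derivation:
After event 0: A_seq=1031 A_ack=7000 B_seq=7000 B_ack=1031
After event 1: A_seq=1031 A_ack=7103 B_seq=7103 B_ack=1031
After event 2: A_seq=1216 A_ack=7103 B_seq=7103 B_ack=1031
After event 3: A_seq=1335 A_ack=7103 B_seq=7103 B_ack=1031
After event 4: A_seq=1335 A_ack=7138 B_seq=7138 B_ack=1031
After event 5: A_seq=1335 A_ack=7187 B_seq=7187 B_ack=1031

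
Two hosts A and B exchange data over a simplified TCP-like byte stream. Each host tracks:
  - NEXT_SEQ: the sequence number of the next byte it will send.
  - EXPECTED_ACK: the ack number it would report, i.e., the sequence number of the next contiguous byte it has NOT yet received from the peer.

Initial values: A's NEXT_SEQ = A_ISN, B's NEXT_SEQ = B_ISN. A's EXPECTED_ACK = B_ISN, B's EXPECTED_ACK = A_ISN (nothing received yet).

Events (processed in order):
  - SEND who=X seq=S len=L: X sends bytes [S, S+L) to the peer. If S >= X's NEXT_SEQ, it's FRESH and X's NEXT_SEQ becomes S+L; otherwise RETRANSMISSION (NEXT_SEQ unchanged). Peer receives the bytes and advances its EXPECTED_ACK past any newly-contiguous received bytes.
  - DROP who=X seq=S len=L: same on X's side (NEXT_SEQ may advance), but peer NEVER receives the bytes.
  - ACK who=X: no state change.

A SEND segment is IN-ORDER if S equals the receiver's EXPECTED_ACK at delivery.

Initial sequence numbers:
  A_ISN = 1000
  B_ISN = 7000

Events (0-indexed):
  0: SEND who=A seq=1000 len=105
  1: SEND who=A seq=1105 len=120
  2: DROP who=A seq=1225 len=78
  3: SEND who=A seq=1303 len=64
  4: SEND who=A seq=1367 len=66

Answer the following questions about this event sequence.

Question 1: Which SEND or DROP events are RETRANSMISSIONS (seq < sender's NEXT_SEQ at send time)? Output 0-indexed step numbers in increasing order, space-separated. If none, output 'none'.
Step 0: SEND seq=1000 -> fresh
Step 1: SEND seq=1105 -> fresh
Step 2: DROP seq=1225 -> fresh
Step 3: SEND seq=1303 -> fresh
Step 4: SEND seq=1367 -> fresh

Answer: none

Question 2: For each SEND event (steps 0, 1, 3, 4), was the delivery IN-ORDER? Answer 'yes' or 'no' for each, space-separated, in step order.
Answer: yes yes no no

Derivation:
Step 0: SEND seq=1000 -> in-order
Step 1: SEND seq=1105 -> in-order
Step 3: SEND seq=1303 -> out-of-order
Step 4: SEND seq=1367 -> out-of-order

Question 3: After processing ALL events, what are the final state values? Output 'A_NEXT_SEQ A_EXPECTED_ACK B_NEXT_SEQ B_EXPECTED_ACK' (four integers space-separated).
After event 0: A_seq=1105 A_ack=7000 B_seq=7000 B_ack=1105
After event 1: A_seq=1225 A_ack=7000 B_seq=7000 B_ack=1225
After event 2: A_seq=1303 A_ack=7000 B_seq=7000 B_ack=1225
After event 3: A_seq=1367 A_ack=7000 B_seq=7000 B_ack=1225
After event 4: A_seq=1433 A_ack=7000 B_seq=7000 B_ack=1225

Answer: 1433 7000 7000 1225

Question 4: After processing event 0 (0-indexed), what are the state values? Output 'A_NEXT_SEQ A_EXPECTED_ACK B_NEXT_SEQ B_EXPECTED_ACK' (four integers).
After event 0: A_seq=1105 A_ack=7000 B_seq=7000 B_ack=1105

1105 7000 7000 1105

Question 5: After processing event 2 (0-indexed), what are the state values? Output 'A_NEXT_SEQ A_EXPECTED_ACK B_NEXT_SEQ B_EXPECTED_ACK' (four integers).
After event 0: A_seq=1105 A_ack=7000 B_seq=7000 B_ack=1105
After event 1: A_seq=1225 A_ack=7000 B_seq=7000 B_ack=1225
After event 2: A_seq=1303 A_ack=7000 B_seq=7000 B_ack=1225

1303 7000 7000 1225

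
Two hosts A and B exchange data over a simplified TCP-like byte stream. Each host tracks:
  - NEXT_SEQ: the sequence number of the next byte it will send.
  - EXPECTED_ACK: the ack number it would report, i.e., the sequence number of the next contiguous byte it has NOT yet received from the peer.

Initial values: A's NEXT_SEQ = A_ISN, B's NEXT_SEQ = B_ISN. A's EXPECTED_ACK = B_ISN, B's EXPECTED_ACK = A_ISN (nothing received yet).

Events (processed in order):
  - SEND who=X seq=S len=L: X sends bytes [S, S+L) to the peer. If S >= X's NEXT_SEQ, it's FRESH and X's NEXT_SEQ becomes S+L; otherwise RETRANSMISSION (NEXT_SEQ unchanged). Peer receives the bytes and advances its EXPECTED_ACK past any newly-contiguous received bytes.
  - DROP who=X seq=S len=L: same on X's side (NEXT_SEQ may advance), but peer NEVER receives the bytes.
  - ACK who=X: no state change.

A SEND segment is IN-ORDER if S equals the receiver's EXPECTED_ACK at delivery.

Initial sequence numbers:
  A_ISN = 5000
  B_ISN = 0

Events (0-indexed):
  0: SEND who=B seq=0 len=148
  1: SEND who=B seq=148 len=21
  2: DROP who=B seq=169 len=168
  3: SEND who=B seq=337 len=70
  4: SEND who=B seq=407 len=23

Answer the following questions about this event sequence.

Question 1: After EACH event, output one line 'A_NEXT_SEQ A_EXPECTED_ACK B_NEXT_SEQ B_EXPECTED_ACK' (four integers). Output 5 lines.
5000 148 148 5000
5000 169 169 5000
5000 169 337 5000
5000 169 407 5000
5000 169 430 5000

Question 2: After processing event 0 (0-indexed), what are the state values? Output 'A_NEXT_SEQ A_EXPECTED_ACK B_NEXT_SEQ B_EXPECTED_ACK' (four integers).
After event 0: A_seq=5000 A_ack=148 B_seq=148 B_ack=5000

5000 148 148 5000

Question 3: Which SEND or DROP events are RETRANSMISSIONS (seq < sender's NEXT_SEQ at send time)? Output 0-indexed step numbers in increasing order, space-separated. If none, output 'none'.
Answer: none

Derivation:
Step 0: SEND seq=0 -> fresh
Step 1: SEND seq=148 -> fresh
Step 2: DROP seq=169 -> fresh
Step 3: SEND seq=337 -> fresh
Step 4: SEND seq=407 -> fresh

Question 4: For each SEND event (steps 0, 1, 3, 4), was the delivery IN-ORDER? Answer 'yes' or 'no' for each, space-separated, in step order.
Answer: yes yes no no

Derivation:
Step 0: SEND seq=0 -> in-order
Step 1: SEND seq=148 -> in-order
Step 3: SEND seq=337 -> out-of-order
Step 4: SEND seq=407 -> out-of-order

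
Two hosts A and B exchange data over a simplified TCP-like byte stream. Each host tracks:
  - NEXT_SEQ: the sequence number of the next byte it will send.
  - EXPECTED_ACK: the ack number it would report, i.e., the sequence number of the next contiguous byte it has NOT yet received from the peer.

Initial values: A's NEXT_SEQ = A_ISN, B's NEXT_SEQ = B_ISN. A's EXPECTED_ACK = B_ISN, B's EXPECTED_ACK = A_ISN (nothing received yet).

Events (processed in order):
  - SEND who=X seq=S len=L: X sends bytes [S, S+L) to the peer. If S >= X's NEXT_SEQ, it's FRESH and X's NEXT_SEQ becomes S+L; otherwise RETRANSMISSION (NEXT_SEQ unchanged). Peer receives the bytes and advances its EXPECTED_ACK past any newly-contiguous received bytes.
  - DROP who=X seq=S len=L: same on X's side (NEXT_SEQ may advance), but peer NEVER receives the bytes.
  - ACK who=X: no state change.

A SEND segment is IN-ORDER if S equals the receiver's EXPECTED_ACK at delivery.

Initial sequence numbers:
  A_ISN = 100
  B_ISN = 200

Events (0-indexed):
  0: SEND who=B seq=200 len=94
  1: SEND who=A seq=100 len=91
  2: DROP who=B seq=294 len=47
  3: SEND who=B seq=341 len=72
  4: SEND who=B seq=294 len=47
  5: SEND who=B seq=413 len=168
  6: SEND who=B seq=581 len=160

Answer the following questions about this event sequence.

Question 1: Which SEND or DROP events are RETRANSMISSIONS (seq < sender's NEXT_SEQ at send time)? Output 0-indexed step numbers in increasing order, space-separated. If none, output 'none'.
Step 0: SEND seq=200 -> fresh
Step 1: SEND seq=100 -> fresh
Step 2: DROP seq=294 -> fresh
Step 3: SEND seq=341 -> fresh
Step 4: SEND seq=294 -> retransmit
Step 5: SEND seq=413 -> fresh
Step 6: SEND seq=581 -> fresh

Answer: 4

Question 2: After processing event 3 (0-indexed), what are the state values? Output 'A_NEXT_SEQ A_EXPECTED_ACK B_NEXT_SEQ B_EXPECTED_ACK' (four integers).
After event 0: A_seq=100 A_ack=294 B_seq=294 B_ack=100
After event 1: A_seq=191 A_ack=294 B_seq=294 B_ack=191
After event 2: A_seq=191 A_ack=294 B_seq=341 B_ack=191
After event 3: A_seq=191 A_ack=294 B_seq=413 B_ack=191

191 294 413 191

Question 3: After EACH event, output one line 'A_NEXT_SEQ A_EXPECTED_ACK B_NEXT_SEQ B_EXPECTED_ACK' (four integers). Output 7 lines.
100 294 294 100
191 294 294 191
191 294 341 191
191 294 413 191
191 413 413 191
191 581 581 191
191 741 741 191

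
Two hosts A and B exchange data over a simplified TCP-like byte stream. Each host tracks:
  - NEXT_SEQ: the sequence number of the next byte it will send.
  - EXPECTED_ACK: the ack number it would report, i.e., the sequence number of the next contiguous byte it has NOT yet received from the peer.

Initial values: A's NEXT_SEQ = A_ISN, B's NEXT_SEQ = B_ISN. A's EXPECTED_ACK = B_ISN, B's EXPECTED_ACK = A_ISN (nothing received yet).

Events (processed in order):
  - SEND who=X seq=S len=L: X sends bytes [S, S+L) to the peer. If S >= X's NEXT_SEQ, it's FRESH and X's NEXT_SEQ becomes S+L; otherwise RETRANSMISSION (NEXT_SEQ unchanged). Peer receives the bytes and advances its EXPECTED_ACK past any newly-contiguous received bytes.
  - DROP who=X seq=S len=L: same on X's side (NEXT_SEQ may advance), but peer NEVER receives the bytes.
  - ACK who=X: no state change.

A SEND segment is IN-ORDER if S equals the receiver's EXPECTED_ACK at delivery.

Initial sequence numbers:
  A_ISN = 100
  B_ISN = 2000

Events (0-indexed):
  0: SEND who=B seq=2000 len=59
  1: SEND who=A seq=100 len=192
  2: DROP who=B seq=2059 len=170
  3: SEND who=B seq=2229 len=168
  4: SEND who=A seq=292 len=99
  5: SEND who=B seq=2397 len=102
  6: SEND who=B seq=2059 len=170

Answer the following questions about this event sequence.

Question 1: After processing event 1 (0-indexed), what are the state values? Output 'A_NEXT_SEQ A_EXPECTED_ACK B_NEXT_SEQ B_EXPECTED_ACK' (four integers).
After event 0: A_seq=100 A_ack=2059 B_seq=2059 B_ack=100
After event 1: A_seq=292 A_ack=2059 B_seq=2059 B_ack=292

292 2059 2059 292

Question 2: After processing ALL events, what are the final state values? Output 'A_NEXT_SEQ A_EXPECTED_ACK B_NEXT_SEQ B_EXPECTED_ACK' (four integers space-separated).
After event 0: A_seq=100 A_ack=2059 B_seq=2059 B_ack=100
After event 1: A_seq=292 A_ack=2059 B_seq=2059 B_ack=292
After event 2: A_seq=292 A_ack=2059 B_seq=2229 B_ack=292
After event 3: A_seq=292 A_ack=2059 B_seq=2397 B_ack=292
After event 4: A_seq=391 A_ack=2059 B_seq=2397 B_ack=391
After event 5: A_seq=391 A_ack=2059 B_seq=2499 B_ack=391
After event 6: A_seq=391 A_ack=2499 B_seq=2499 B_ack=391

Answer: 391 2499 2499 391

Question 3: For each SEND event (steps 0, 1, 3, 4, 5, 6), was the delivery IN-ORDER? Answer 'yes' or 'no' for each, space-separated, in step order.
Step 0: SEND seq=2000 -> in-order
Step 1: SEND seq=100 -> in-order
Step 3: SEND seq=2229 -> out-of-order
Step 4: SEND seq=292 -> in-order
Step 5: SEND seq=2397 -> out-of-order
Step 6: SEND seq=2059 -> in-order

Answer: yes yes no yes no yes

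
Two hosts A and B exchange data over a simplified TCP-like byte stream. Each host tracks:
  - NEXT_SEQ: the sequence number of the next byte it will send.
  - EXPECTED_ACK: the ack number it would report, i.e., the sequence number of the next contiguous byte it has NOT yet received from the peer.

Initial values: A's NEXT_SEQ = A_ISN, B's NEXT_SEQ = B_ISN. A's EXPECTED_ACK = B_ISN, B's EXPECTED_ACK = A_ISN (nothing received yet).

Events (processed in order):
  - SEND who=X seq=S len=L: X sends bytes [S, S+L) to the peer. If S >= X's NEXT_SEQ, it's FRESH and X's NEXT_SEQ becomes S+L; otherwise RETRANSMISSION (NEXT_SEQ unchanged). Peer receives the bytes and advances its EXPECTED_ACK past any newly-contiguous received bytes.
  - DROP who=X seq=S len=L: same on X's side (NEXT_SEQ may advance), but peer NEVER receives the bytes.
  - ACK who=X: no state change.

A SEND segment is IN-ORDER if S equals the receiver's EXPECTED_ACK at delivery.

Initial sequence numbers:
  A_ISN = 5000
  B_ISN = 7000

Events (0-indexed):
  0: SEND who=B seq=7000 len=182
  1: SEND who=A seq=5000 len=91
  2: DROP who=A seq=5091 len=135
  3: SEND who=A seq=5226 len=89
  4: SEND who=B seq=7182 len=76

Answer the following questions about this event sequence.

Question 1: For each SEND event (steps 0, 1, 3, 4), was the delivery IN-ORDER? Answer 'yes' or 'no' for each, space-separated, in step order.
Answer: yes yes no yes

Derivation:
Step 0: SEND seq=7000 -> in-order
Step 1: SEND seq=5000 -> in-order
Step 3: SEND seq=5226 -> out-of-order
Step 4: SEND seq=7182 -> in-order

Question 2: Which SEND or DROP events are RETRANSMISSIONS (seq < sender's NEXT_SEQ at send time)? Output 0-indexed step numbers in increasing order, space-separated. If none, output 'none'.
Answer: none

Derivation:
Step 0: SEND seq=7000 -> fresh
Step 1: SEND seq=5000 -> fresh
Step 2: DROP seq=5091 -> fresh
Step 3: SEND seq=5226 -> fresh
Step 4: SEND seq=7182 -> fresh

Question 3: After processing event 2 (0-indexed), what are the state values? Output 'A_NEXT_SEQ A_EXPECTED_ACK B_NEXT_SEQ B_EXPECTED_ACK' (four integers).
After event 0: A_seq=5000 A_ack=7182 B_seq=7182 B_ack=5000
After event 1: A_seq=5091 A_ack=7182 B_seq=7182 B_ack=5091
After event 2: A_seq=5226 A_ack=7182 B_seq=7182 B_ack=5091

5226 7182 7182 5091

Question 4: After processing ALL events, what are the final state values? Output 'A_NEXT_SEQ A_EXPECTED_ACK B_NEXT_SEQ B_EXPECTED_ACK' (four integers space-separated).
Answer: 5315 7258 7258 5091

Derivation:
After event 0: A_seq=5000 A_ack=7182 B_seq=7182 B_ack=5000
After event 1: A_seq=5091 A_ack=7182 B_seq=7182 B_ack=5091
After event 2: A_seq=5226 A_ack=7182 B_seq=7182 B_ack=5091
After event 3: A_seq=5315 A_ack=7182 B_seq=7182 B_ack=5091
After event 4: A_seq=5315 A_ack=7258 B_seq=7258 B_ack=5091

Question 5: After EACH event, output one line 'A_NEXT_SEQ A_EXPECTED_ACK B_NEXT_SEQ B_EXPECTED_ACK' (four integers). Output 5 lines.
5000 7182 7182 5000
5091 7182 7182 5091
5226 7182 7182 5091
5315 7182 7182 5091
5315 7258 7258 5091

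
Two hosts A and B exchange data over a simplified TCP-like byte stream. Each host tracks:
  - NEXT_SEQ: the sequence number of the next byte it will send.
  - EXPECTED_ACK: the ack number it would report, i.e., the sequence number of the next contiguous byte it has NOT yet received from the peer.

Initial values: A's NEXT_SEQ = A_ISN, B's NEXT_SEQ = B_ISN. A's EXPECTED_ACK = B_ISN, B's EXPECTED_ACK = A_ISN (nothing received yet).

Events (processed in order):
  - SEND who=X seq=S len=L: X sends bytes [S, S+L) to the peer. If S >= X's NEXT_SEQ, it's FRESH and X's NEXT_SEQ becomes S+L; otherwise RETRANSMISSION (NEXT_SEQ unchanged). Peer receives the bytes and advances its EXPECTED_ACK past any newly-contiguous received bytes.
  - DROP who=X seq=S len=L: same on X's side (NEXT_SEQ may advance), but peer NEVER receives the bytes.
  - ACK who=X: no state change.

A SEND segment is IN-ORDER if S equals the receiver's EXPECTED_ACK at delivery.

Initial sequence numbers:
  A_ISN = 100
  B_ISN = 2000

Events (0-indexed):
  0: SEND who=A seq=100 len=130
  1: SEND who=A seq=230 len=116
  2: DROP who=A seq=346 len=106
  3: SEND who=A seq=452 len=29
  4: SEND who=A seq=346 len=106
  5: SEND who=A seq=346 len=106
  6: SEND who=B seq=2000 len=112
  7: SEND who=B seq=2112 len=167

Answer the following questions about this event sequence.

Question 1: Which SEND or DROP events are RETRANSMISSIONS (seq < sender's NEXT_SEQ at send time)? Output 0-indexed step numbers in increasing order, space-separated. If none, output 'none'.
Step 0: SEND seq=100 -> fresh
Step 1: SEND seq=230 -> fresh
Step 2: DROP seq=346 -> fresh
Step 3: SEND seq=452 -> fresh
Step 4: SEND seq=346 -> retransmit
Step 5: SEND seq=346 -> retransmit
Step 6: SEND seq=2000 -> fresh
Step 7: SEND seq=2112 -> fresh

Answer: 4 5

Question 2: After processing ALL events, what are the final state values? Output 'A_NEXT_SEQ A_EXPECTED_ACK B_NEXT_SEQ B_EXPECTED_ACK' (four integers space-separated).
After event 0: A_seq=230 A_ack=2000 B_seq=2000 B_ack=230
After event 1: A_seq=346 A_ack=2000 B_seq=2000 B_ack=346
After event 2: A_seq=452 A_ack=2000 B_seq=2000 B_ack=346
After event 3: A_seq=481 A_ack=2000 B_seq=2000 B_ack=346
After event 4: A_seq=481 A_ack=2000 B_seq=2000 B_ack=481
After event 5: A_seq=481 A_ack=2000 B_seq=2000 B_ack=481
After event 6: A_seq=481 A_ack=2112 B_seq=2112 B_ack=481
After event 7: A_seq=481 A_ack=2279 B_seq=2279 B_ack=481

Answer: 481 2279 2279 481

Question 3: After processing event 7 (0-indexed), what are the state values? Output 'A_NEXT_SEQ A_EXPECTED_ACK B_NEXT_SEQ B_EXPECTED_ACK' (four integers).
After event 0: A_seq=230 A_ack=2000 B_seq=2000 B_ack=230
After event 1: A_seq=346 A_ack=2000 B_seq=2000 B_ack=346
After event 2: A_seq=452 A_ack=2000 B_seq=2000 B_ack=346
After event 3: A_seq=481 A_ack=2000 B_seq=2000 B_ack=346
After event 4: A_seq=481 A_ack=2000 B_seq=2000 B_ack=481
After event 5: A_seq=481 A_ack=2000 B_seq=2000 B_ack=481
After event 6: A_seq=481 A_ack=2112 B_seq=2112 B_ack=481
After event 7: A_seq=481 A_ack=2279 B_seq=2279 B_ack=481

481 2279 2279 481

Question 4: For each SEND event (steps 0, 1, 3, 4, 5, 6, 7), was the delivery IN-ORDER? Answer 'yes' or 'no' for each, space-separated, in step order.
Step 0: SEND seq=100 -> in-order
Step 1: SEND seq=230 -> in-order
Step 3: SEND seq=452 -> out-of-order
Step 4: SEND seq=346 -> in-order
Step 5: SEND seq=346 -> out-of-order
Step 6: SEND seq=2000 -> in-order
Step 7: SEND seq=2112 -> in-order

Answer: yes yes no yes no yes yes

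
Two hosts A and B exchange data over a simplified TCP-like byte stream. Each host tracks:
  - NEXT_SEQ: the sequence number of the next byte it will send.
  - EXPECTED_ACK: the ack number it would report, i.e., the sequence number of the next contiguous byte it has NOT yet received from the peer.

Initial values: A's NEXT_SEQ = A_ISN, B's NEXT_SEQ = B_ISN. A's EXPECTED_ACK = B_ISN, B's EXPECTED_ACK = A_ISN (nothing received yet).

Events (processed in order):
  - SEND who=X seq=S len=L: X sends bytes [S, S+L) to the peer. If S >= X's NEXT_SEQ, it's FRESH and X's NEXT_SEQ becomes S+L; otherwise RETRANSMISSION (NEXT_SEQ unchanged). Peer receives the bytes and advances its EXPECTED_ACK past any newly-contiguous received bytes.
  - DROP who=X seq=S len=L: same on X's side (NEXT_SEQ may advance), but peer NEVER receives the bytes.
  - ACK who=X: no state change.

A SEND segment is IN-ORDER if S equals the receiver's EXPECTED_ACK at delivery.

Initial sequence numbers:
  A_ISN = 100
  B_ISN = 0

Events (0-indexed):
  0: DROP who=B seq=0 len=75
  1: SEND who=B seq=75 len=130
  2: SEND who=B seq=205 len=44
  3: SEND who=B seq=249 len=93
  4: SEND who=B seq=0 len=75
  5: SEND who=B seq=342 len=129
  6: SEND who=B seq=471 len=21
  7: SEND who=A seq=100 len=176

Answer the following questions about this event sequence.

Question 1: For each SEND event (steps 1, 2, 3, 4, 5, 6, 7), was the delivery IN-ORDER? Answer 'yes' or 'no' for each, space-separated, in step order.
Answer: no no no yes yes yes yes

Derivation:
Step 1: SEND seq=75 -> out-of-order
Step 2: SEND seq=205 -> out-of-order
Step 3: SEND seq=249 -> out-of-order
Step 4: SEND seq=0 -> in-order
Step 5: SEND seq=342 -> in-order
Step 6: SEND seq=471 -> in-order
Step 7: SEND seq=100 -> in-order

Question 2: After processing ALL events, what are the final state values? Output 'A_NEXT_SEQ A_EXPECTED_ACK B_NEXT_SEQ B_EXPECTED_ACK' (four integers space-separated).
After event 0: A_seq=100 A_ack=0 B_seq=75 B_ack=100
After event 1: A_seq=100 A_ack=0 B_seq=205 B_ack=100
After event 2: A_seq=100 A_ack=0 B_seq=249 B_ack=100
After event 3: A_seq=100 A_ack=0 B_seq=342 B_ack=100
After event 4: A_seq=100 A_ack=342 B_seq=342 B_ack=100
After event 5: A_seq=100 A_ack=471 B_seq=471 B_ack=100
After event 6: A_seq=100 A_ack=492 B_seq=492 B_ack=100
After event 7: A_seq=276 A_ack=492 B_seq=492 B_ack=276

Answer: 276 492 492 276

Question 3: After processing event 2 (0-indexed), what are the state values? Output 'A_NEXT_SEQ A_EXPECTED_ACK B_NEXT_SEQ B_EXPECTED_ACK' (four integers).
After event 0: A_seq=100 A_ack=0 B_seq=75 B_ack=100
After event 1: A_seq=100 A_ack=0 B_seq=205 B_ack=100
After event 2: A_seq=100 A_ack=0 B_seq=249 B_ack=100

100 0 249 100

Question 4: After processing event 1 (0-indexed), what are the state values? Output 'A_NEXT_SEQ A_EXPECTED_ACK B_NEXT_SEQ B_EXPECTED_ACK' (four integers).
After event 0: A_seq=100 A_ack=0 B_seq=75 B_ack=100
After event 1: A_seq=100 A_ack=0 B_seq=205 B_ack=100

100 0 205 100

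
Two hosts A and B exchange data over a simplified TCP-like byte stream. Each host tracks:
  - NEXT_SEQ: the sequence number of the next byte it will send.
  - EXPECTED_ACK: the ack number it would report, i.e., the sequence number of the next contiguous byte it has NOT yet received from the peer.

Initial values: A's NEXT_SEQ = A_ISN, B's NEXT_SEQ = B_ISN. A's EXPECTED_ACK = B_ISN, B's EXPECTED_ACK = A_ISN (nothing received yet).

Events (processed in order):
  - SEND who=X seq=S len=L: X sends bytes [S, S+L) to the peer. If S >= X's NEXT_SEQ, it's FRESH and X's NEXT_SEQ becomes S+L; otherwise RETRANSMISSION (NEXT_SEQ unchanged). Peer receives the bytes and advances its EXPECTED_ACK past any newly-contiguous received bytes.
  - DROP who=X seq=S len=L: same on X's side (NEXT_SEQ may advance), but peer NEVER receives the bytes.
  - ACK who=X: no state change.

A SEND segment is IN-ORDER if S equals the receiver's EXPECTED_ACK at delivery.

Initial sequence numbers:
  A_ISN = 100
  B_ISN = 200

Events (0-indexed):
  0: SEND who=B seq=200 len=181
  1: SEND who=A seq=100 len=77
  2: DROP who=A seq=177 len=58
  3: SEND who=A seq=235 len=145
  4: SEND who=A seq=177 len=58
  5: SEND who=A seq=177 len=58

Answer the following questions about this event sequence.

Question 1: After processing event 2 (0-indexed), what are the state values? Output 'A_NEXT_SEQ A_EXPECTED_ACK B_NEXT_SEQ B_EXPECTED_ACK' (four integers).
After event 0: A_seq=100 A_ack=381 B_seq=381 B_ack=100
After event 1: A_seq=177 A_ack=381 B_seq=381 B_ack=177
After event 2: A_seq=235 A_ack=381 B_seq=381 B_ack=177

235 381 381 177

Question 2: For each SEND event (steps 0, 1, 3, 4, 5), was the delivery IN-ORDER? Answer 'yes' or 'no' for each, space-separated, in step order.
Step 0: SEND seq=200 -> in-order
Step 1: SEND seq=100 -> in-order
Step 3: SEND seq=235 -> out-of-order
Step 4: SEND seq=177 -> in-order
Step 5: SEND seq=177 -> out-of-order

Answer: yes yes no yes no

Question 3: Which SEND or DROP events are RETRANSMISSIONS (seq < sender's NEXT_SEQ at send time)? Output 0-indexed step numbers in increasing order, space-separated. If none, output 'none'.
Step 0: SEND seq=200 -> fresh
Step 1: SEND seq=100 -> fresh
Step 2: DROP seq=177 -> fresh
Step 3: SEND seq=235 -> fresh
Step 4: SEND seq=177 -> retransmit
Step 5: SEND seq=177 -> retransmit

Answer: 4 5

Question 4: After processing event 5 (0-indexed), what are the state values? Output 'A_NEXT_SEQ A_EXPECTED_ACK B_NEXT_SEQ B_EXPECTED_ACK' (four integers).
After event 0: A_seq=100 A_ack=381 B_seq=381 B_ack=100
After event 1: A_seq=177 A_ack=381 B_seq=381 B_ack=177
After event 2: A_seq=235 A_ack=381 B_seq=381 B_ack=177
After event 3: A_seq=380 A_ack=381 B_seq=381 B_ack=177
After event 4: A_seq=380 A_ack=381 B_seq=381 B_ack=380
After event 5: A_seq=380 A_ack=381 B_seq=381 B_ack=380

380 381 381 380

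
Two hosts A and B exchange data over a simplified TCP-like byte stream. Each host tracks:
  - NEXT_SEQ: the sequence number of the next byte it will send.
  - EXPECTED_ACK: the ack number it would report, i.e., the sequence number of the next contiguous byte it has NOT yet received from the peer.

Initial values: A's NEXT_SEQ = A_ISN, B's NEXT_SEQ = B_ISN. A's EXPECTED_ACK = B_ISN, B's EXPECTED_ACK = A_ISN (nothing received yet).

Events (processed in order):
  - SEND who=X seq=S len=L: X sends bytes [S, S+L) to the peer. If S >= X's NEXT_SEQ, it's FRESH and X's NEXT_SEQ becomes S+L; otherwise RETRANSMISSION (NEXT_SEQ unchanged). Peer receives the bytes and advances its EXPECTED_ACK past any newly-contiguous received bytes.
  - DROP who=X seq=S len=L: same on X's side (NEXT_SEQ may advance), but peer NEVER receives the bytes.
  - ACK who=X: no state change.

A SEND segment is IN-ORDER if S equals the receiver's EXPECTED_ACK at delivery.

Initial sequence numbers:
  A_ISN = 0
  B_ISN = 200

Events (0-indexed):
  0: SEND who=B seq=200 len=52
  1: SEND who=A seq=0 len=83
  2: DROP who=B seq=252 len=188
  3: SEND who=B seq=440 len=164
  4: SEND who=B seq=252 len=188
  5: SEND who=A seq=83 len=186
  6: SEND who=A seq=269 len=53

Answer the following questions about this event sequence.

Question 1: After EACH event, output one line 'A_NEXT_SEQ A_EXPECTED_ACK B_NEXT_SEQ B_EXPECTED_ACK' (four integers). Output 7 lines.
0 252 252 0
83 252 252 83
83 252 440 83
83 252 604 83
83 604 604 83
269 604 604 269
322 604 604 322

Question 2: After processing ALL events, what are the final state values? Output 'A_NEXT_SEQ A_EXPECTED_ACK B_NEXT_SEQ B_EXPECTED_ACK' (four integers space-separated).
After event 0: A_seq=0 A_ack=252 B_seq=252 B_ack=0
After event 1: A_seq=83 A_ack=252 B_seq=252 B_ack=83
After event 2: A_seq=83 A_ack=252 B_seq=440 B_ack=83
After event 3: A_seq=83 A_ack=252 B_seq=604 B_ack=83
After event 4: A_seq=83 A_ack=604 B_seq=604 B_ack=83
After event 5: A_seq=269 A_ack=604 B_seq=604 B_ack=269
After event 6: A_seq=322 A_ack=604 B_seq=604 B_ack=322

Answer: 322 604 604 322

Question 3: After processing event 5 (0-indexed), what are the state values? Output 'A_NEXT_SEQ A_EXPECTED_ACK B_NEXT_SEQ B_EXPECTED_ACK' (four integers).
After event 0: A_seq=0 A_ack=252 B_seq=252 B_ack=0
After event 1: A_seq=83 A_ack=252 B_seq=252 B_ack=83
After event 2: A_seq=83 A_ack=252 B_seq=440 B_ack=83
After event 3: A_seq=83 A_ack=252 B_seq=604 B_ack=83
After event 4: A_seq=83 A_ack=604 B_seq=604 B_ack=83
After event 5: A_seq=269 A_ack=604 B_seq=604 B_ack=269

269 604 604 269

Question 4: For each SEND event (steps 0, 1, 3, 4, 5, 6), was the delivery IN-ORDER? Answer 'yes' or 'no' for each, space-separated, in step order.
Answer: yes yes no yes yes yes

Derivation:
Step 0: SEND seq=200 -> in-order
Step 1: SEND seq=0 -> in-order
Step 3: SEND seq=440 -> out-of-order
Step 4: SEND seq=252 -> in-order
Step 5: SEND seq=83 -> in-order
Step 6: SEND seq=269 -> in-order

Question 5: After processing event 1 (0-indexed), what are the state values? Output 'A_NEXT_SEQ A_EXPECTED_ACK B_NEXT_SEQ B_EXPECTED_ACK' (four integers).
After event 0: A_seq=0 A_ack=252 B_seq=252 B_ack=0
After event 1: A_seq=83 A_ack=252 B_seq=252 B_ack=83

83 252 252 83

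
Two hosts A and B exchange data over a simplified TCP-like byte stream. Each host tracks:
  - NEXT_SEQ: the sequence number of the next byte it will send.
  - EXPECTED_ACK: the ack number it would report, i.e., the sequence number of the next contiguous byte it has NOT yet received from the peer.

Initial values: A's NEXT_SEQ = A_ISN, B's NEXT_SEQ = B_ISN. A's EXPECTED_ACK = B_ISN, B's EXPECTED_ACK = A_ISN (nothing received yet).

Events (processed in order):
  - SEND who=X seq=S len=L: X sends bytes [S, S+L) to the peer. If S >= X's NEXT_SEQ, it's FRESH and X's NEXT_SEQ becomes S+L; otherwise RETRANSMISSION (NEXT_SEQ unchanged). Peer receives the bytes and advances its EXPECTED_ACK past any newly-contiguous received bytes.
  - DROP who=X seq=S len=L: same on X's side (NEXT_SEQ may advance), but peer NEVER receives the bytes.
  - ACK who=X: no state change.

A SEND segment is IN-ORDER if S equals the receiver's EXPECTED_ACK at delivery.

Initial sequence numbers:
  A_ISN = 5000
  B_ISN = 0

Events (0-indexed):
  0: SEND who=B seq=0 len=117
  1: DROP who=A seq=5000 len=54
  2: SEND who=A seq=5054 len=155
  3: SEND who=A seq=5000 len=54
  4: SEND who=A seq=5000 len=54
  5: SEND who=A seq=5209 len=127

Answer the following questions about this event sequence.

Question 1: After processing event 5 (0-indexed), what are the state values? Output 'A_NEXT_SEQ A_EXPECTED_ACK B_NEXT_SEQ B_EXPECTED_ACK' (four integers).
After event 0: A_seq=5000 A_ack=117 B_seq=117 B_ack=5000
After event 1: A_seq=5054 A_ack=117 B_seq=117 B_ack=5000
After event 2: A_seq=5209 A_ack=117 B_seq=117 B_ack=5000
After event 3: A_seq=5209 A_ack=117 B_seq=117 B_ack=5209
After event 4: A_seq=5209 A_ack=117 B_seq=117 B_ack=5209
After event 5: A_seq=5336 A_ack=117 B_seq=117 B_ack=5336

5336 117 117 5336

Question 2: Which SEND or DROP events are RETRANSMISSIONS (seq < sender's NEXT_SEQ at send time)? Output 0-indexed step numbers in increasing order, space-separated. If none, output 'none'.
Answer: 3 4

Derivation:
Step 0: SEND seq=0 -> fresh
Step 1: DROP seq=5000 -> fresh
Step 2: SEND seq=5054 -> fresh
Step 3: SEND seq=5000 -> retransmit
Step 4: SEND seq=5000 -> retransmit
Step 5: SEND seq=5209 -> fresh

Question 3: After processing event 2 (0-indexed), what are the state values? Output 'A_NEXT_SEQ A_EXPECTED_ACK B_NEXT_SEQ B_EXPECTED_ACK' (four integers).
After event 0: A_seq=5000 A_ack=117 B_seq=117 B_ack=5000
After event 1: A_seq=5054 A_ack=117 B_seq=117 B_ack=5000
After event 2: A_seq=5209 A_ack=117 B_seq=117 B_ack=5000

5209 117 117 5000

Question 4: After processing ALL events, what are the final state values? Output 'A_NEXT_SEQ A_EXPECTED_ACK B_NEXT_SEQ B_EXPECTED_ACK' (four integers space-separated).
Answer: 5336 117 117 5336

Derivation:
After event 0: A_seq=5000 A_ack=117 B_seq=117 B_ack=5000
After event 1: A_seq=5054 A_ack=117 B_seq=117 B_ack=5000
After event 2: A_seq=5209 A_ack=117 B_seq=117 B_ack=5000
After event 3: A_seq=5209 A_ack=117 B_seq=117 B_ack=5209
After event 4: A_seq=5209 A_ack=117 B_seq=117 B_ack=5209
After event 5: A_seq=5336 A_ack=117 B_seq=117 B_ack=5336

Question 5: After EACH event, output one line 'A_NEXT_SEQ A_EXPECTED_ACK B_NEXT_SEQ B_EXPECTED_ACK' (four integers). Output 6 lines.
5000 117 117 5000
5054 117 117 5000
5209 117 117 5000
5209 117 117 5209
5209 117 117 5209
5336 117 117 5336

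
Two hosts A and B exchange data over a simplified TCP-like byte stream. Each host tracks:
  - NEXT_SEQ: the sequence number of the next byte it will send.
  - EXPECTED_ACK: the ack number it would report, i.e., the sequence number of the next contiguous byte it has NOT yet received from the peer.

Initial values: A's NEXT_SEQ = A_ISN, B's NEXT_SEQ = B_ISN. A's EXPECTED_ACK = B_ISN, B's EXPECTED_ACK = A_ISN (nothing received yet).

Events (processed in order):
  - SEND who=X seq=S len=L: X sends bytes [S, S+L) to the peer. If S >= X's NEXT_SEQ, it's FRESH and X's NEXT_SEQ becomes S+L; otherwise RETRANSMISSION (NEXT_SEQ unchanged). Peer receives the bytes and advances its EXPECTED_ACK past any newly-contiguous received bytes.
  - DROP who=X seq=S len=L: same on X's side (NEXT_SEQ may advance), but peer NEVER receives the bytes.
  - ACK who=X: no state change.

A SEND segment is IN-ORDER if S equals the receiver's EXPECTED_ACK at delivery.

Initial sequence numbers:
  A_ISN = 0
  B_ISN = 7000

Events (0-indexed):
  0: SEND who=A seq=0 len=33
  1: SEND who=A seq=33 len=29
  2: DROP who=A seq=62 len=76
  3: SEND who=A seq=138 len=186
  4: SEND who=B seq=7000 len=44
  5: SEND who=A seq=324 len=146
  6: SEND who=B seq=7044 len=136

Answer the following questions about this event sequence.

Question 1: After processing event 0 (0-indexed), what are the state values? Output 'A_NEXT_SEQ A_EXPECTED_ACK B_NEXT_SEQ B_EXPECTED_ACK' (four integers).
After event 0: A_seq=33 A_ack=7000 B_seq=7000 B_ack=33

33 7000 7000 33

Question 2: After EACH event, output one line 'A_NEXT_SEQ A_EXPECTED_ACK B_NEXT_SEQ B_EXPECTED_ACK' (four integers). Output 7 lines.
33 7000 7000 33
62 7000 7000 62
138 7000 7000 62
324 7000 7000 62
324 7044 7044 62
470 7044 7044 62
470 7180 7180 62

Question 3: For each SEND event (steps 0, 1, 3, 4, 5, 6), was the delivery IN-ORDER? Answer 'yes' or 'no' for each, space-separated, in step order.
Step 0: SEND seq=0 -> in-order
Step 1: SEND seq=33 -> in-order
Step 3: SEND seq=138 -> out-of-order
Step 4: SEND seq=7000 -> in-order
Step 5: SEND seq=324 -> out-of-order
Step 6: SEND seq=7044 -> in-order

Answer: yes yes no yes no yes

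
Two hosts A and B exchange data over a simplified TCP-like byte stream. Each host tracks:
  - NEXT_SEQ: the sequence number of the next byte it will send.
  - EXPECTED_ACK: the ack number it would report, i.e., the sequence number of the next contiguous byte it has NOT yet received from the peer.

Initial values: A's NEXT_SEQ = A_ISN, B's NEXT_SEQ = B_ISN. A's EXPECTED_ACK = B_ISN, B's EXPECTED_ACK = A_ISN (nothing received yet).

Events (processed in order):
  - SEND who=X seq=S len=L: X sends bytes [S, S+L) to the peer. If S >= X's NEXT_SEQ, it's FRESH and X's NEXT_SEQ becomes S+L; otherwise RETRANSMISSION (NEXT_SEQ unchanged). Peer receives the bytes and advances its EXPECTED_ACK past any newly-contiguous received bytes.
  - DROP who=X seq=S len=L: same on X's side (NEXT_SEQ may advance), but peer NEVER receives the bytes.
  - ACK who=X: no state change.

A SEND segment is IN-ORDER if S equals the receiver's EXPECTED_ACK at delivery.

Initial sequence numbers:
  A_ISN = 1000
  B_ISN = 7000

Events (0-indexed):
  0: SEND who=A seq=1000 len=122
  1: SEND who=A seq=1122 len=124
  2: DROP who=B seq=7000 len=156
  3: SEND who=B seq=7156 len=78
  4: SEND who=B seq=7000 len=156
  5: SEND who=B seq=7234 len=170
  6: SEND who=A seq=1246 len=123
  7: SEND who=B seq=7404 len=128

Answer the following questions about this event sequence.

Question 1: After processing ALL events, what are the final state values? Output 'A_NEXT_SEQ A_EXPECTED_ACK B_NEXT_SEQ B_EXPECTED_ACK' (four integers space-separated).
After event 0: A_seq=1122 A_ack=7000 B_seq=7000 B_ack=1122
After event 1: A_seq=1246 A_ack=7000 B_seq=7000 B_ack=1246
After event 2: A_seq=1246 A_ack=7000 B_seq=7156 B_ack=1246
After event 3: A_seq=1246 A_ack=7000 B_seq=7234 B_ack=1246
After event 4: A_seq=1246 A_ack=7234 B_seq=7234 B_ack=1246
After event 5: A_seq=1246 A_ack=7404 B_seq=7404 B_ack=1246
After event 6: A_seq=1369 A_ack=7404 B_seq=7404 B_ack=1369
After event 7: A_seq=1369 A_ack=7532 B_seq=7532 B_ack=1369

Answer: 1369 7532 7532 1369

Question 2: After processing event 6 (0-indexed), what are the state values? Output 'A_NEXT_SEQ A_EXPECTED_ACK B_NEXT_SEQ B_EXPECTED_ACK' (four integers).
After event 0: A_seq=1122 A_ack=7000 B_seq=7000 B_ack=1122
After event 1: A_seq=1246 A_ack=7000 B_seq=7000 B_ack=1246
After event 2: A_seq=1246 A_ack=7000 B_seq=7156 B_ack=1246
After event 3: A_seq=1246 A_ack=7000 B_seq=7234 B_ack=1246
After event 4: A_seq=1246 A_ack=7234 B_seq=7234 B_ack=1246
After event 5: A_seq=1246 A_ack=7404 B_seq=7404 B_ack=1246
After event 6: A_seq=1369 A_ack=7404 B_seq=7404 B_ack=1369

1369 7404 7404 1369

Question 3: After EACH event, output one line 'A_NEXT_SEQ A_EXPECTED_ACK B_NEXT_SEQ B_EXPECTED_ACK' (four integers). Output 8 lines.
1122 7000 7000 1122
1246 7000 7000 1246
1246 7000 7156 1246
1246 7000 7234 1246
1246 7234 7234 1246
1246 7404 7404 1246
1369 7404 7404 1369
1369 7532 7532 1369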